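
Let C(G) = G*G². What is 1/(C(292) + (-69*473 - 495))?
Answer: 1/24863956 ≈ 4.0219e-8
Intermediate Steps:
C(G) = G³
1/(C(292) + (-69*473 - 495)) = 1/(292³ + (-69*473 - 495)) = 1/(24897088 + (-32637 - 495)) = 1/(24897088 - 33132) = 1/24863956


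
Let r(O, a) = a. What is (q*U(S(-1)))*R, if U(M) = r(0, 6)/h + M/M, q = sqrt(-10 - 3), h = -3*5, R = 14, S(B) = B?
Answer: 42*I*sqrt(13)/5 ≈ 30.287*I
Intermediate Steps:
h = -15
q = I*sqrt(13) (q = sqrt(-13) = I*sqrt(13) ≈ 3.6056*I)
U(M) = 3/5 (U(M) = 6/(-15) + M/M = 6*(-1/15) + 1 = -2/5 + 1 = 3/5)
(q*U(S(-1)))*R = ((I*sqrt(13))*(3/5))*14 = (3*I*sqrt(13)/5)*14 = 42*I*sqrt(13)/5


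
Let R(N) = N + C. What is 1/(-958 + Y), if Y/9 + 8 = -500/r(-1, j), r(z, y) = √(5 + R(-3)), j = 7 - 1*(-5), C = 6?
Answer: 103/147035 - 45*√2/58814 ≈ -0.00038154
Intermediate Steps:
R(N) = 6 + N (R(N) = N + 6 = 6 + N)
j = 12 (j = 7 + 5 = 12)
r(z, y) = 2*√2 (r(z, y) = √(5 + (6 - 3)) = √(5 + 3) = √8 = 2*√2)
Y = -72 - 1125*√2 (Y = -72 + 9*(-500*√2/4) = -72 + 9*(-125*√2) = -72 - 1125*√2 ≈ -1663.0)
1/(-958 + Y) = 1/(-958 + (-72 - 1125*√2)) = 1/(-1030 - 1125*√2)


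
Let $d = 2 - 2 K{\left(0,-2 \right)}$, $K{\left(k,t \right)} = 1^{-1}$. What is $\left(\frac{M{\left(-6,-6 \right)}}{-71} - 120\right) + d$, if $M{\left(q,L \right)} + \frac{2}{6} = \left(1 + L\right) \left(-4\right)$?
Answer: $- \frac{25619}{213} \approx -120.28$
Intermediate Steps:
$K{\left(k,t \right)} = 1$
$M{\left(q,L \right)} = - \frac{13}{3} - 4 L$ ($M{\left(q,L \right)} = - \frac{1}{3} + \left(1 + L\right) \left(-4\right) = - \frac{1}{3} - \left(4 + 4 L\right) = - \frac{13}{3} - 4 L$)
$d = 0$ ($d = 2 - 2 = 0$)
$\left(\frac{M{\left(-6,-6 \right)}}{-71} - 120\right) + d = \left(\frac{- \frac{13}{3} - -24}{-71} - 120\right) + 0 = \left(\left(- \frac{13}{3} + 24\right) \left(- \frac{1}{71}\right) - 120\right) + 0 = \left(\frac{59}{3} \left(- \frac{1}{71}\right) - 120\right) + 0 = \left(- \frac{59}{213} - 120\right) + 0 = - \frac{25619}{213} + 0 = - \frac{25619}{213}$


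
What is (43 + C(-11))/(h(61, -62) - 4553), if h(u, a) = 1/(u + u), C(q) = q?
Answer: -3904/555465 ≈ -0.0070283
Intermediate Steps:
h(u, a) = 1/(2*u)
(43 + C(-11))/(h(61, -62) - 4553) = (43 - 11)/((1/2)/61 - 4553) = 32/((1/2)*(1/61) - 4553) = 32/(1/122 - 4553) = 32/(-555465/122) = 32*(-122/555465) = -3904/555465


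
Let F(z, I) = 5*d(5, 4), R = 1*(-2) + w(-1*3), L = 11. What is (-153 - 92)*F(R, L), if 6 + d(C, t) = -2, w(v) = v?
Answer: 9800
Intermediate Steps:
R = -5 (R = 1*(-2) - 1*3 = -2 - 3 = -5)
d(C, t) = -8 (d(C, t) = -6 - 2 = -8)
F(z, I) = -40 (F(z, I) = 5*(-8) = -40)
(-153 - 92)*F(R, L) = (-153 - 92)*(-40) = -245*(-40) = 9800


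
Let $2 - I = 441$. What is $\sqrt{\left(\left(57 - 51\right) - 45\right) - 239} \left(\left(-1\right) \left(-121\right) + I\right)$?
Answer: $- 318 i \sqrt{278} \approx - 5302.1 i$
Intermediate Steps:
$I = -439$ ($I = 2 - 441 = -439$)
$\sqrt{\left(\left(57 - 51\right) - 45\right) - 239} \left(\left(-1\right) \left(-121\right) + I\right) = \sqrt{\left(\left(57 - 51\right) - 45\right) - 239} \left(\left(-1\right) \left(-121\right) - 439\right) = \sqrt{\left(6 - 45\right) - 239} \left(121 - 439\right) = \sqrt{-39 - 239} \left(-318\right) = \sqrt{-278} \left(-318\right) = i \sqrt{278} \left(-318\right) = - 318 i \sqrt{278}$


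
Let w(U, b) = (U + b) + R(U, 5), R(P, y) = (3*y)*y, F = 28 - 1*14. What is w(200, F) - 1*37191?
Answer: -36902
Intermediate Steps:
F = 14 (F = 28 - 14 = 14)
R(P, y) = 3*y²
w(U, b) = 75 + U + b (w(U, b) = (U + b) + 3*5² = (U + b) + 3*25 = (U + b) + 75 = 75 + U + b)
w(200, F) - 1*37191 = (75 + 200 + 14) - 1*37191 = 289 - 37191 = -36902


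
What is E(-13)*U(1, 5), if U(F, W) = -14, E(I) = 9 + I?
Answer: 56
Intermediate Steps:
E(-13)*U(1, 5) = (9 - 13)*(-14) = -4*(-14) = 56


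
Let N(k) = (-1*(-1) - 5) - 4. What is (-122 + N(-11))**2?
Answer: 16900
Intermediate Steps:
N(k) = -8 (N(k) = (1 - 5) - 4 = -4 - 4 = -8)
(-122 + N(-11))**2 = (-122 - 8)**2 = (-130)**2 = 16900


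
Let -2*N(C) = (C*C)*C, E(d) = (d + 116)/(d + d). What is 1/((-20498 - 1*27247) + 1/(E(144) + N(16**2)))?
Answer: -603979711/28837011301767 ≈ -2.0945e-5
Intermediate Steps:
E(d) = (116 + d)/(2*d) (E(d) = (116 + d)/((2*d)) = (116 + d)*(1/(2*d)) = (116 + d)/(2*d))
N(C) = -C**3/2 (N(C) = -C*C*C/2 = -C**2*C/2 = -C**3/2)
1/((-20498 - 1*27247) + 1/(E(144) + N(16**2))) = 1/((-20498 - 1*27247) + 1/((1/2)*(116 + 144)/144 - (16**2)**3/2)) = 1/((-20498 - 27247) + 1/((1/2)*(1/144)*260 - 1/2*256**3)) = 1/(-47745 + 1/(65/72 - 1/2*16777216)) = 1/(-47745 + 1/(65/72 - 8388608)) = 1/(-47745 + 1/(-603979711/72)) = 1/(-47745 - 72/603979711) = 1/(-28837011301767/603979711) = -603979711/28837011301767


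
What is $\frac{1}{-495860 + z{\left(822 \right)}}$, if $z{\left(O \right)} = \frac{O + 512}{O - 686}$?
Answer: $- \frac{68}{33717813} \approx -2.0167 \cdot 10^{-6}$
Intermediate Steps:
$z{\left(O \right)} = \frac{512 + O}{-686 + O}$
$\frac{1}{-495860 + z{\left(822 \right)}} = \frac{1}{-495860 + \frac{512 + 822}{-686 + 822}} = \frac{1}{-495860 + \frac{1}{136} \cdot 1334} = \frac{1}{-495860 + \frac{667}{68}} = \frac{1}{- \frac{33717813}{68}} = - \frac{68}{33717813}$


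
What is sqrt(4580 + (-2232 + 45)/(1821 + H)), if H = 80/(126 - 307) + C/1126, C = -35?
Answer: sqrt(630347007727652196638)/371034311 ≈ 67.667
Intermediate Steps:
H = -96415/203806 (H = 80/(126 - 307) - 35/1126 = 80/(-181) - 35*1/1126 = 80*(-1/181) - 35/1126 = -80/181 - 35/1126 = -96415/203806 ≈ -0.47307)
sqrt(4580 + (-2232 + 45)/(1821 + H)) = sqrt(4580 + (-2232 + 45)/(1821 - 96415/203806)) = sqrt(4580 - 2187/371034311/203806) = sqrt(4580 - 2187*203806/371034311) = sqrt(4580 - 445723722/371034311) = sqrt(1698891420658/371034311) = sqrt(630347007727652196638)/371034311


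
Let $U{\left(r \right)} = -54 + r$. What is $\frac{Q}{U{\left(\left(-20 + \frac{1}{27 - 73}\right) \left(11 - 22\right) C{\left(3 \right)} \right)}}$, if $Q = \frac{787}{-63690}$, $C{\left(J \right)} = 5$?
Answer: $- \frac{18101}{1534005495} \approx -1.18 \cdot 10^{-5}$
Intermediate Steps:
$Q = - \frac{787}{63690}$ ($Q = 787 \left(- \frac{1}{63690}\right) = - \frac{787}{63690} \approx -0.012357$)
$\frac{Q}{U{\left(\left(-20 + \frac{1}{27 - 73}\right) \left(11 - 22\right) C{\left(3 \right)} \right)}} = - \frac{787}{63690 \left(-54 + \left(-20 + \frac{1}{27 - 73}\right) \left(11 - 22\right) 5\right)} = - \frac{787}{63690 \left(-54 + \left(-20 + \frac{1}{-46}\right) \left(-11\right) 5\right)} = - \frac{787}{63690 \left(-54 + \left(-20 - \frac{1}{46}\right) \left(-11\right) 5\right)} = - \frac{787}{63690 \left(-54 + \left(- \frac{921}{46}\right) \left(-11\right) 5\right)} = - \frac{787}{63690 \left(-54 + \frac{10131}{46} \cdot 5\right)} = - \frac{787}{63690 \left(-54 + \frac{50655}{46}\right)} = - \frac{787}{63690 \cdot \frac{48171}{46}} = \left(- \frac{787}{63690}\right) \frac{46}{48171} = - \frac{18101}{1534005495}$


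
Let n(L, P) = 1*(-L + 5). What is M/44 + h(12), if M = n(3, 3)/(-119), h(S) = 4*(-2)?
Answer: -20945/2618 ≈ -8.0004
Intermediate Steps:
n(L, P) = 5 - L (n(L, P) = 1*(5 - L) = 5 - L)
h(S) = -8
M = -2/119 (M = (5 - 1*3)/(-119) = (5 - 3)*(-1/119) = 2*(-1/119) = -2/119 ≈ -0.016807)
M/44 + h(12) = -2/119/44 - 8 = -2/119*1/44 - 8 = -1/2618 - 8 = -20945/2618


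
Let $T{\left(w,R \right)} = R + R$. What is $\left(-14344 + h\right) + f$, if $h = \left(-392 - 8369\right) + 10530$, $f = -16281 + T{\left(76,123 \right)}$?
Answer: $-28610$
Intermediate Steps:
$T{\left(w,R \right)} = 2 R$
$f = -16035$ ($f = -16281 + 2 \cdot 123 = -16281 + 246 = -16035$)
$h = 1769$ ($h = -8761 + 10530 = 1769$)
$\left(-14344 + h\right) + f = \left(-14344 + 1769\right) - 16035 = -12575 - 16035 = -28610$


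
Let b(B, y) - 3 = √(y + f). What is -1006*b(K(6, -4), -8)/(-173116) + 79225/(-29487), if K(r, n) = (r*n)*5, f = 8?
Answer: -6813061667/2552335746 ≈ -2.6693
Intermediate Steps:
K(r, n) = 5*n*r (K(r, n) = (n*r)*5 = 5*n*r)
b(B, y) = 3 + √(8 + y) (b(B, y) = 3 + √(y + 8) = 3 + √(8 + y))
-1006*b(K(6, -4), -8)/(-173116) + 79225/(-29487) = -1006*(3 + √(8 - 8))/(-173116) + 79225/(-29487) = -1006*(3 + √0)*(-1/173116) + 79225*(-1/29487) = -1006*(3 + 0)*(-1/173116) - 79225/29487 = -1006*3*(-1/173116) - 79225/29487 = -3018*(-1/173116) - 79225/29487 = 1509/86558 - 79225/29487 = -6813061667/2552335746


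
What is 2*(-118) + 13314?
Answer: 13078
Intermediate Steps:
2*(-118) + 13314 = -236 + 13314 = 13078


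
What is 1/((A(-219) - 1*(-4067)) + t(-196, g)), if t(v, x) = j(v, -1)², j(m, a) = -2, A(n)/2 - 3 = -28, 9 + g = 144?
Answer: 1/4021 ≈ 0.00024869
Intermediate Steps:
g = 135 (g = -9 + 144 = 135)
A(n) = -50 (A(n) = 6 + 2*(-28) = 6 - 56 = -50)
t(v, x) = 4 (t(v, x) = (-2)² = 4)
1/((A(-219) - 1*(-4067)) + t(-196, g)) = 1/((-50 - 1*(-4067)) + 4) = 1/((-50 + 4067) + 4) = 1/(4017 + 4) = 1/4021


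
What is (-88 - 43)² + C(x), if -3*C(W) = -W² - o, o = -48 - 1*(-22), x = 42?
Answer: 53221/3 ≈ 17740.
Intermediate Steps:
o = -26 (o = -48 + 22 = -26)
C(W) = -26/3 + W²/3 (C(W) = -(-W² - 1*(-26))/3 = -(-W² + 26)/3 = -(26 - W²)/3 = -26/3 + W²/3)
(-88 - 43)² + C(x) = (-88 - 43)² + (-26/3 + (⅓)*42²) = (-131)² + (-26/3 + (⅓)*1764) = 17161 + (-26/3 + 588) = 17161 + 1738/3 = 53221/3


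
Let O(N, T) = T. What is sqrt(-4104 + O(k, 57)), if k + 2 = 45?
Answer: I*sqrt(4047) ≈ 63.616*I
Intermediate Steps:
k = 43 (k = -2 + 45 = 43)
sqrt(-4104 + O(k, 57)) = sqrt(-4104 + 57) = sqrt(-4047) = I*sqrt(4047)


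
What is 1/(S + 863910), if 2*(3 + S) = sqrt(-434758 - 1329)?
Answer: 3455628/2985341654683 - 2*I*sqrt(436087)/2985341654683 ≈ 1.1575e-6 - 4.4241e-10*I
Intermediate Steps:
S = -3 + I*sqrt(436087)/2 (S = -3 + sqrt(-434758 - 1329)/2 = -3 + sqrt(-436087)/2 = -3 + (I*sqrt(436087))/2 = -3 + I*sqrt(436087)/2 ≈ -3.0 + 330.18*I)
1/(S + 863910) = 1/((-3 + I*sqrt(436087)/2) + 863910) = 1/(863907 + I*sqrt(436087)/2)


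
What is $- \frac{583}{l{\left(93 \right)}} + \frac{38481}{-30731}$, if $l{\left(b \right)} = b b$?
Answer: $- \frac{350738342}{265792419} \approx -1.3196$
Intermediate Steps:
$l{\left(b \right)} = b^{2}$
$- \frac{583}{l{\left(93 \right)}} + \frac{38481}{-30731} = - \frac{583}{93^{2}} + \frac{38481}{-30731} = - \frac{583}{8649} + 38481 \left(- \frac{1}{30731}\right) = \left(-583\right) \frac{1}{8649} - \frac{38481}{30731} = - \frac{583}{8649} - \frac{38481}{30731} = - \frac{350738342}{265792419}$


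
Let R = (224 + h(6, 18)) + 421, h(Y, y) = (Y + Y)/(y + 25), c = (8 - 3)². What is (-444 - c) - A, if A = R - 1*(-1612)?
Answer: -117230/43 ≈ -2726.3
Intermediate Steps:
c = 25 (c = 5² = 25)
h(Y, y) = 2*Y/(25 + y) (h(Y, y) = (2*Y)/(25 + y) = 2*Y/(25 + y))
R = 27747/43 (R = (224 + 2*6/(25 + 18)) + 421 = (224 + 2*6/43) + 421 = (224 + 2*6*(1/43)) + 421 = (224 + 12/43) + 421 = 9644/43 + 421 = 27747/43 ≈ 645.28)
A = 97063/43 (A = 27747/43 - 1*(-1612) = 27747/43 + 1612 = 97063/43 ≈ 2257.3)
(-444 - c) - A = (-444 - 1*25) - 1*97063/43 = (-444 - 25) - 97063/43 = -469 - 97063/43 = -117230/43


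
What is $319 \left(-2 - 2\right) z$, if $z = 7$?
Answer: $-8932$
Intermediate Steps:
$319 \left(-2 - 2\right) z = 319 \left(-2 - 2\right) 7 = 319 \left(-4\right) 7 = \left(-1276\right) 7 = -8932$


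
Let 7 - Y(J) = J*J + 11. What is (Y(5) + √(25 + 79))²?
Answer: 945 - 116*√26 ≈ 353.51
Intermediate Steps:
Y(J) = -4 - J² (Y(J) = 7 - (J*J + 11) = 7 - (J² + 11) = 7 - (11 + J²) = 7 + (-11 - J²) = -4 - J²)
(Y(5) + √(25 + 79))² = ((-4 - 1*5²) + √(25 + 79))² = ((-4 - 1*25) + √104)² = ((-4 - 25) + 2*√26)² = (-29 + 2*√26)²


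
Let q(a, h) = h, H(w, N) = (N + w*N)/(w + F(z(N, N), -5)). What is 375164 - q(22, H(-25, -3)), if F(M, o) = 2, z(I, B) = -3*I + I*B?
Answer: 8628844/23 ≈ 3.7517e+5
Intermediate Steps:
z(I, B) = -3*I + B*I
H(w, N) = (N + N*w)/(2 + w) (H(w, N) = (N + w*N)/(w + 2) = (N + N*w)/(2 + w))
375164 - q(22, H(-25, -3)) = 375164 - (-3)*(1 - 25)/(2 - 25) = 375164 - (-3)*(-24)/(-23) = 375164 - (-3)*(-1)*(-24)/23 = 375164 - 1*(-72/23) = 375164 + 72/23 = 8628844/23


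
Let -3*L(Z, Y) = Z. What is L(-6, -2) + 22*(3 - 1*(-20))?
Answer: 508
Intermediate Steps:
L(Z, Y) = -Z/3
L(-6, -2) + 22*(3 - 1*(-20)) = -⅓*(-6) + 22*(3 - 1*(-20)) = 2 + 22*(3 + 20) = 2 + 22*23 = 2 + 506 = 508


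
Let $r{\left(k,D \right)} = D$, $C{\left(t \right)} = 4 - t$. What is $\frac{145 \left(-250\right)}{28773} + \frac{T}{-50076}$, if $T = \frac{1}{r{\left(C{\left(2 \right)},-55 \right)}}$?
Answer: $- \frac{3697740601}{2935037820} \approx -1.2599$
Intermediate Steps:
$T = - \frac{1}{55}$ ($T = \frac{1}{-55} = - \frac{1}{55} \approx -0.018182$)
$\frac{145 \left(-250\right)}{28773} + \frac{T}{-50076} = \frac{145 \left(-250\right)}{28773} - \frac{1}{55 \left(-50076\right)} = \left(-36250\right) \frac{1}{28773} - - \frac{1}{2754180} = - \frac{36250}{28773} + \frac{1}{2754180} = - \frac{3697740601}{2935037820}$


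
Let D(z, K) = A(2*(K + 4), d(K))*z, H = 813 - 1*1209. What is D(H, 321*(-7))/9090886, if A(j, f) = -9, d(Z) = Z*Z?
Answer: 1782/4545443 ≈ 0.00039204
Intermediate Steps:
d(Z) = Z**2
H = -396 (H = 813 - 1209 = -396)
D(z, K) = -9*z
D(H, 321*(-7))/9090886 = -9*(-396)/9090886 = 3564*(1/9090886) = 1782/4545443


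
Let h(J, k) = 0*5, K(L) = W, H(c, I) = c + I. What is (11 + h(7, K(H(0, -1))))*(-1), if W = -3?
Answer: -11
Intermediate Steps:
H(c, I) = I + c
K(L) = -3
h(J, k) = 0
(11 + h(7, K(H(0, -1))))*(-1) = (11 + 0)*(-1) = 11*(-1) = -11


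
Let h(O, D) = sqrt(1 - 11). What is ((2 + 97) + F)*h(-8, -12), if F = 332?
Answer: 431*I*sqrt(10) ≈ 1362.9*I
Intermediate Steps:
h(O, D) = I*sqrt(10) (h(O, D) = sqrt(-10) = I*sqrt(10))
((2 + 97) + F)*h(-8, -12) = ((2 + 97) + 332)*(I*sqrt(10)) = (99 + 332)*(I*sqrt(10)) = 431*(I*sqrt(10)) = 431*I*sqrt(10)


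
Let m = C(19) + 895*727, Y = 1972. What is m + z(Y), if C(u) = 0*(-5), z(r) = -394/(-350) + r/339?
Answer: 38601113008/59325 ≈ 6.5067e+5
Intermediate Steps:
z(r) = 197/175 + r/339 (z(r) = -394*(-1/350) + r*(1/339) = 197/175 + r/339)
C(u) = 0
m = 650665 (m = 0 + 895*727 = 0 + 650665 = 650665)
m + z(Y) = 650665 + (197/175 + (1/339)*1972) = 650665 + (197/175 + 1972/339) = 650665 + 411883/59325 = 38601113008/59325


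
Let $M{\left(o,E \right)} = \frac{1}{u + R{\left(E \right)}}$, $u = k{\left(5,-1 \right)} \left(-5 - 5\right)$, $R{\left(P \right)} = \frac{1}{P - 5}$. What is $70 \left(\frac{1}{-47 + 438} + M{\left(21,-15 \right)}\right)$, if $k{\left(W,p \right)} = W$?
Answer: $- \frac{68190}{55913} \approx -1.2196$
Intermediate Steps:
$R{\left(P \right)} = \frac{1}{-5 + P}$
$u = -50$ ($u = 5 \left(-5 - 5\right) = 5 \left(-10\right) = -50$)
$M{\left(o,E \right)} = \frac{1}{-50 + \frac{1}{-5 + E}}$
$70 \left(\frac{1}{-47 + 438} + M{\left(21,-15 \right)}\right) = 70 \left(\frac{1}{-47 + 438} + \frac{5 - -15}{-251 + 50 \left(-15\right)}\right) = 70 \left(\frac{1}{391} + \frac{5 + 15}{-251 - 750}\right) = 70 \left(\frac{1}{391} + \frac{1}{-1001} \cdot 20\right) = 70 \left(\frac{1}{391} - \frac{20}{1001}\right) = 70 \left(- \frac{6819}{391391}\right) = - \frac{68190}{55913}$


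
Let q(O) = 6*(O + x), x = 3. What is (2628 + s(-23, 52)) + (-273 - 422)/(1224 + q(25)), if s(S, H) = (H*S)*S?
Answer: 41948617/1392 ≈ 30136.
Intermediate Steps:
q(O) = 18 + 6*O (q(O) = 6*(O + 3) = 6*(3 + O) = 18 + 6*O)
s(S, H) = H*S²
(2628 + s(-23, 52)) + (-273 - 422)/(1224 + q(25)) = (2628 + 52*(-23)²) + (-273 - 422)/(1224 + (18 + 6*25)) = (2628 + 52*529) - 695/(1224 + (18 + 150)) = (2628 + 27508) - 695/(1224 + 168) = 30136 - 695/1392 = 41948617/1392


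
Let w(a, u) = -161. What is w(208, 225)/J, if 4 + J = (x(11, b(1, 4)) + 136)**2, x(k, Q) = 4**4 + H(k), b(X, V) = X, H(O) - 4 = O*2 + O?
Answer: -23/26291 ≈ -0.00087482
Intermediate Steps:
H(O) = 4 + 3*O (H(O) = 4 + (O*2 + O) = 4 + (2*O + O) = 4 + 3*O)
x(k, Q) = 260 + 3*k (x(k, Q) = 4**4 + (4 + 3*k) = 256 + (4 + 3*k) = 260 + 3*k)
J = 184037 (J = -4 + ((260 + 3*11) + 136)**2 = -4 + ((260 + 33) + 136)**2 = -4 + (293 + 136)**2 = -4 + 429**2 = -4 + 184041 = 184037)
w(208, 225)/J = -161/184037 = -161*1/184037 = -23/26291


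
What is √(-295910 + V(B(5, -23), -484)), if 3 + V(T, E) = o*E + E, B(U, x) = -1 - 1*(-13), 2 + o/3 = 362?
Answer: 3*I*√91013 ≈ 905.05*I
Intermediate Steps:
o = 1080 (o = -6 + 3*362 = -6 + 1086 = 1080)
B(U, x) = 12 (B(U, x) = -1 + 13 = 12)
V(T, E) = -3 + 1081*E (V(T, E) = -3 + (1080*E + E) = -3 + 1081*E)
√(-295910 + V(B(5, -23), -484)) = √(-295910 + (-3 + 1081*(-484))) = √(-295910 + (-3 - 523204)) = √(-295910 - 523207) = √(-819117) = 3*I*√91013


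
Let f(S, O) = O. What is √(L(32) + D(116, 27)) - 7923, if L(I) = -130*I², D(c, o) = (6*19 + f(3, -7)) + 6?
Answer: -7923 + I*√133007 ≈ -7923.0 + 364.7*I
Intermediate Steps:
D(c, o) = 113 (D(c, o) = (6*19 - 7) + 6 = (114 - 7) + 6 = 107 + 6 = 113)
√(L(32) + D(116, 27)) - 7923 = √(-130*32² + 113) - 7923 = √(-130*1024 + 113) - 7923 = √(-133120 + 113) - 7923 = √(-133007) - 7923 = I*√133007 - 7923 = -7923 + I*√133007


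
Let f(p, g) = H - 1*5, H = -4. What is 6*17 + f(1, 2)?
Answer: 93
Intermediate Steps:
f(p, g) = -9 (f(p, g) = -4 - 1*5 = -4 - 5 = -9)
6*17 + f(1, 2) = 6*17 - 9 = 102 - 9 = 93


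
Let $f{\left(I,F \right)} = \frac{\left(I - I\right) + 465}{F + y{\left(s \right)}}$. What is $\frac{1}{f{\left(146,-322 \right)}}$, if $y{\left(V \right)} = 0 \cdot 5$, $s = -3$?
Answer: $- \frac{322}{465} \approx -0.69247$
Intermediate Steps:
$y{\left(V \right)} = 0$
$f{\left(I,F \right)} = \frac{465}{F}$ ($f{\left(I,F \right)} = \frac{\left(I - I\right) + 465}{F + 0} = \frac{0 + 465}{F} = \frac{465}{F}$)
$\frac{1}{f{\left(146,-322 \right)}} = \frac{1}{465 \frac{1}{-322}} = \frac{1}{465 \left(- \frac{1}{322}\right)} = \frac{1}{- \frac{465}{322}} = - \frac{322}{465}$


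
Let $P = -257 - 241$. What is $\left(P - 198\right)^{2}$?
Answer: $484416$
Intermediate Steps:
$P = -498$ ($P = -257 - 241 = -498$)
$\left(P - 198\right)^{2} = \left(-498 - 198\right)^{2} = \left(-696\right)^{2} = 484416$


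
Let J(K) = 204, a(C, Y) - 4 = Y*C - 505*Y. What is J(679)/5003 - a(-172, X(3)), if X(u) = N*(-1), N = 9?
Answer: -30503087/5003 ≈ -6097.0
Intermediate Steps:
X(u) = -9 (X(u) = 9*(-1) = -9)
a(C, Y) = 4 - 505*Y + C*Y (a(C, Y) = 4 + (Y*C - 505*Y) = 4 + (C*Y - 505*Y) = 4 + (-505*Y + C*Y) = 4 - 505*Y + C*Y)
J(679)/5003 - a(-172, X(3)) = 204/5003 - (4 - 505*(-9) - 172*(-9)) = 204*(1/5003) - (4 + 4545 + 1548) = 204/5003 - 1*6097 = 204/5003 - 6097 = -30503087/5003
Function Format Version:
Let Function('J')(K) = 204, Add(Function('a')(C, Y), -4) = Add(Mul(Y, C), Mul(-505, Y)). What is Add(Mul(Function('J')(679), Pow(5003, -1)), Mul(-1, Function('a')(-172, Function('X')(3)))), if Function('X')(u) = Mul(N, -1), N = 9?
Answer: Rational(-30503087, 5003) ≈ -6097.0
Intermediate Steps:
Function('X')(u) = -9 (Function('X')(u) = Mul(9, -1) = -9)
Function('a')(C, Y) = Add(4, Mul(-505, Y), Mul(C, Y)) (Function('a')(C, Y) = Add(4, Add(Mul(Y, C), Mul(-505, Y))) = Add(4, Add(Mul(C, Y), Mul(-505, Y))) = Add(4, Add(Mul(-505, Y), Mul(C, Y))) = Add(4, Mul(-505, Y), Mul(C, Y)))
Add(Mul(Function('J')(679), Pow(5003, -1)), Mul(-1, Function('a')(-172, Function('X')(3)))) = Add(Mul(204, Pow(5003, -1)), Mul(-1, Add(4, Mul(-505, -9), Mul(-172, -9)))) = Add(Mul(204, Rational(1, 5003)), Mul(-1, Add(4, 4545, 1548))) = Add(Rational(204, 5003), Mul(-1, 6097)) = Add(Rational(204, 5003), -6097) = Rational(-30503087, 5003)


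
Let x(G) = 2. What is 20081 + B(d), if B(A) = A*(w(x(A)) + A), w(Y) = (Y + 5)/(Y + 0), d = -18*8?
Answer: 40313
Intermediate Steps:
d = -144
w(Y) = (5 + Y)/Y
B(A) = A*(7/2 + A) (B(A) = A*((5 + 2)/2 + A) = A*((½)*7 + A) = A*(7/2 + A))
20081 + B(d) = 20081 + (½)*(-144)*(7 + 2*(-144)) = 20081 + (½)*(-144)*(7 - 288) = 20081 + (½)*(-144)*(-281) = 20081 + 20232 = 40313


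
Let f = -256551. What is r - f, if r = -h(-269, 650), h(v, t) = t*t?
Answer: -165949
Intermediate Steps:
h(v, t) = t**2
r = -422500 (r = -1*650**2 = -1*422500 = -422500)
r - f = -422500 - 1*(-256551) = -422500 + 256551 = -165949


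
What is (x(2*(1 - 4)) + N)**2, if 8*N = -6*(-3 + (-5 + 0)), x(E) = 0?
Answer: 36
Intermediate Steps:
N = 6 (N = (-6*(-3 + (-5 + 0)))/8 = (-6*(-3 - 5))/8 = (-6*(-8))/8 = (1/8)*48 = 6)
(x(2*(1 - 4)) + N)**2 = (0 + 6)**2 = 6**2 = 36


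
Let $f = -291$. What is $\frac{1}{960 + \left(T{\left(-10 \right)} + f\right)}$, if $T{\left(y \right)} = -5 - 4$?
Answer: $\frac{1}{660} \approx 0.0015152$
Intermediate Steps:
$T{\left(y \right)} = -9$ ($T{\left(y \right)} = -5 - 4 = -9$)
$\frac{1}{960 + \left(T{\left(-10 \right)} + f\right)} = \frac{1}{960 - 300} = \frac{1}{660}$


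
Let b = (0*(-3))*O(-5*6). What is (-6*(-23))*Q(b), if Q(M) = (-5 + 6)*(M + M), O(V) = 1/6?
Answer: 0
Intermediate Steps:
O(V) = 1/6
b = 0 (b = (0*(-3))*(1/6) = 0*(1/6) = 0)
Q(M) = 2*M (Q(M) = 1*(2*M) = 2*M)
(-6*(-23))*Q(b) = (-6*(-23))*(2*0) = 138*0 = 0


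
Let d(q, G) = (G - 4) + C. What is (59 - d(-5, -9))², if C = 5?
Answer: 4489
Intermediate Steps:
d(q, G) = 1 + G (d(q, G) = (G - 4) + 5 = (-4 + G) + 5 = 1 + G)
(59 - d(-5, -9))² = (59 - (1 - 9))² = (59 - 1*(-8))² = (59 + 8)² = 67² = 4489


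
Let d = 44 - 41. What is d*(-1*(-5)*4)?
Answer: 60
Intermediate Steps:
d = 3
d*(-1*(-5)*4) = 3*(-1*(-5)*4) = 3*(5*4) = 3*20 = 60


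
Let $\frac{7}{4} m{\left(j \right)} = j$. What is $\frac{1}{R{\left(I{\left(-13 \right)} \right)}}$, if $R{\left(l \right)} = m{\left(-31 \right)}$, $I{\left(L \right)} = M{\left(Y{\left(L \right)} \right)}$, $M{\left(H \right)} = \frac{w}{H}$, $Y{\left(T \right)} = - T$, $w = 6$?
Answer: $- \frac{7}{124} \approx -0.056452$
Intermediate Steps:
$M{\left(H \right)} = \frac{6}{H}$
$I{\left(L \right)} = - \frac{6}{L}$ ($I{\left(L \right)} = \frac{6}{\left(-1\right) L} = 6 \left(- \frac{1}{L}\right) = - \frac{6}{L}$)
$m{\left(j \right)} = \frac{4 j}{7}$
$R{\left(l \right)} = - \frac{124}{7}$ ($R{\left(l \right)} = \frac{4}{7} \left(-31\right) = - \frac{124}{7}$)
$\frac{1}{R{\left(I{\left(-13 \right)} \right)}} = \frac{1}{- \frac{124}{7}} = - \frac{7}{124}$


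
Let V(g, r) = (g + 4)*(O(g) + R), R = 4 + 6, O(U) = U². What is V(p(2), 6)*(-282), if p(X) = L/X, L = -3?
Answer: -34545/4 ≈ -8636.3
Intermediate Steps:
R = 10
p(X) = -3/X
V(g, r) = (4 + g)*(10 + g²) (V(g, r) = (g + 4)*(g² + 10) = (4 + g)*(10 + g²))
V(p(2), 6)*(-282) = (40 + (-3/2)³ + 4*(-3/2)² + 10*(-3/2))*(-282) = (40 - 27/8 + 4*(9/4) - 15)*(-282) = (40 - 27/8 + 9 - 15)*(-282) = (245/8)*(-282) = -34545/4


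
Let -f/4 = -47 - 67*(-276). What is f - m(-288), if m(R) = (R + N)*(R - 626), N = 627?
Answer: 236066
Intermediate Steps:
m(R) = (-626 + R)*(627 + R) (m(R) = (R + 627)*(R - 626) = (627 + R)*(-626 + R) = (-626 + R)*(627 + R))
f = -73780 (f = -4*(-47 - 67*(-276)) = -4*(-47 + 18492) = -4*18445 = -73780)
f - m(-288) = -73780 - (-392502 - 288 + (-288)²) = -73780 - (-392502 - 288 + 82944) = -73780 - 1*(-309846) = -73780 + 309846 = 236066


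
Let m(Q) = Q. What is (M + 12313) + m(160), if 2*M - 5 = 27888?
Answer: 52839/2 ≈ 26420.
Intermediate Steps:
M = 27893/2 (M = 5/2 + (½)*27888 = 5/2 + 13944 = 27893/2 ≈ 13947.)
(M + 12313) + m(160) = (27893/2 + 12313) + 160 = 52519/2 + 160 = 52839/2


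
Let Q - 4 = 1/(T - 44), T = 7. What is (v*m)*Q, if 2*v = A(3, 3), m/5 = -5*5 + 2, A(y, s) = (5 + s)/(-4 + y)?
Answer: 67620/37 ≈ 1827.6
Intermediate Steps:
A(y, s) = (5 + s)/(-4 + y)
Q = 147/37 (Q = 4 + 1/(7 - 44) = 4 + 1/(-37) = 4 - 1/37 = 147/37 ≈ 3.9730)
m = -115 (m = 5*(-5*5 + 2) = 5*(-25 + 2) = 5*(-23) = -115)
v = -4 (v = ((5 + 3)/(-4 + 3))/2 = (8/(-1))/2 = (-1*8)/2 = (½)*(-8) = -4)
(v*m)*Q = -4*(-115)*(147/37) = 460*(147/37) = 67620/37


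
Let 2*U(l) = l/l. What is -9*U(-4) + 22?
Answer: 35/2 ≈ 17.500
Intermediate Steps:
U(l) = ½ (U(l) = (l/l)/2 = (½)*1 = ½)
-9*U(-4) + 22 = -9*½ + 22 = -9/2 + 22 = 35/2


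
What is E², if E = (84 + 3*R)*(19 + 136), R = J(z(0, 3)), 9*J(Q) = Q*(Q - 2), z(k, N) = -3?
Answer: 190302025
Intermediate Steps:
J(Q) = Q*(-2 + Q)/9 (J(Q) = (Q*(Q - 2))/9 = (Q*(-2 + Q))/9 = Q*(-2 + Q)/9)
R = 5/3 (R = (⅑)*(-3)*(-2 - 3) = (⅑)*(-3)*(-5) = 5/3 ≈ 1.6667)
E = 13795 (E = (84 + 3*(5/3))*(19 + 136) = (84 + 5)*155 = 89*155 = 13795)
E² = 13795² = 190302025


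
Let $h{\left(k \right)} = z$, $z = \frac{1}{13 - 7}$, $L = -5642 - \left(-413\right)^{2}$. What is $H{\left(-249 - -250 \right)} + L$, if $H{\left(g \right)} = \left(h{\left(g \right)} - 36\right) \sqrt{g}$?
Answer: $- \frac{1057481}{6} \approx -1.7625 \cdot 10^{5}$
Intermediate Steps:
$L = -176211$ ($L = -5642 - 170569 = -176211$)
$z = \frac{1}{6} \approx 0.16667$
$h{\left(k \right)} = \frac{1}{6}$
$H{\left(g \right)} = - \frac{215 \sqrt{g}}{6}$ ($H{\left(g \right)} = \left(\frac{1}{6} - 36\right) \sqrt{g} = - \frac{215 \sqrt{g}}{6}$)
$H{\left(-249 - -250 \right)} + L = - \frac{215 \sqrt{-249 - -250}}{6} - 176211 = - \frac{215 \sqrt{-249 + 250}}{6} - 176211 = - \frac{215 \sqrt{1}}{6} - 176211 = \left(- \frac{215}{6}\right) 1 - 176211 = - \frac{215}{6} - 176211 = - \frac{1057481}{6}$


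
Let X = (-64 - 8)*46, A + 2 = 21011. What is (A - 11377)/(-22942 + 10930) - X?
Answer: 1420504/429 ≈ 3311.2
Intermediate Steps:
A = 21009 (A = -2 + 21011 = 21009)
X = -3312 (X = -72*46 = -3312)
(A - 11377)/(-22942 + 10930) - X = (21009 - 11377)/(-22942 + 10930) - 1*(-3312) = 9632/(-12012) + 3312 = 9632*(-1/12012) + 3312 = -344/429 + 3312 = 1420504/429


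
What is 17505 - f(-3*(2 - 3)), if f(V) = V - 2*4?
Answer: 17510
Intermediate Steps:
f(V) = -8 + V (f(V) = V - 8 = -8 + V)
17505 - f(-3*(2 - 3)) = 17505 - (-8 - 3*(2 - 3)) = 17505 - (-8 - 3*(-1)) = 17505 - (-8 + 3) = 17505 - 1*(-5) = 17505 + 5 = 17510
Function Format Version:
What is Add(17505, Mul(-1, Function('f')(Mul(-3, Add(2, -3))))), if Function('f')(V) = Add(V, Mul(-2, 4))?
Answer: 17510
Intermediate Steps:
Function('f')(V) = Add(-8, V) (Function('f')(V) = Add(V, -8) = Add(-8, V))
Add(17505, Mul(-1, Function('f')(Mul(-3, Add(2, -3))))) = Add(17505, Mul(-1, Add(-8, Mul(-3, Add(2, -3))))) = Add(17505, Mul(-1, Add(-8, Mul(-3, -1)))) = Add(17505, Mul(-1, Add(-8, 3))) = Add(17505, Mul(-1, -5)) = Add(17505, 5) = 17510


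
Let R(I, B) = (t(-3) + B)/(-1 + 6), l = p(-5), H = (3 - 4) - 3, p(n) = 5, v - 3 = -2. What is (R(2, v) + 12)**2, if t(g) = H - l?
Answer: 2704/25 ≈ 108.16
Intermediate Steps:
v = 1 (v = 3 - 2 = 1)
H = -4 (H = -1 - 3 = -4)
l = 5
t(g) = -9 (t(g) = -4 - 1*5 = -4 - 5 = -9)
R(I, B) = -9/5 + B/5 (R(I, B) = (-9 + B)/(-1 + 6) = (-9 + B)/5 = (-9 + B)*(1/5) = -9/5 + B/5)
(R(2, v) + 12)**2 = ((-9/5 + (1/5)*1) + 12)**2 = ((-9/5 + 1/5) + 12)**2 = (-8/5 + 12)**2 = (52/5)**2 = 2704/25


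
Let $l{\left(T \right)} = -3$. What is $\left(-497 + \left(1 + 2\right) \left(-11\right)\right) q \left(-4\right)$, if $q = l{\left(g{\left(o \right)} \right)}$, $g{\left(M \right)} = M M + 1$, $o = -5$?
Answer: $-6360$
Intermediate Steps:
$g{\left(M \right)} = 1 + M^{2}$ ($g{\left(M \right)} = M^{2} + 1 = 1 + M^{2}$)
$q = -3$
$\left(-497 + \left(1 + 2\right) \left(-11\right)\right) q \left(-4\right) = \left(-497 + \left(1 + 2\right) \left(-11\right)\right) \left(\left(-3\right) \left(-4\right)\right) = \left(-497 + 3 \left(-11\right)\right) 12 = \left(-497 - 33\right) 12 = \left(-530\right) 12 = -6360$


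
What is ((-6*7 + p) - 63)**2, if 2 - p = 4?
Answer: 11449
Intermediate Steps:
p = -2 (p = 2 - 1*4 = 2 - 4 = -2)
((-6*7 + p) - 63)**2 = ((-6*7 - 2) - 63)**2 = ((-42 - 2) - 63)**2 = (-44 - 63)**2 = (-107)**2 = 11449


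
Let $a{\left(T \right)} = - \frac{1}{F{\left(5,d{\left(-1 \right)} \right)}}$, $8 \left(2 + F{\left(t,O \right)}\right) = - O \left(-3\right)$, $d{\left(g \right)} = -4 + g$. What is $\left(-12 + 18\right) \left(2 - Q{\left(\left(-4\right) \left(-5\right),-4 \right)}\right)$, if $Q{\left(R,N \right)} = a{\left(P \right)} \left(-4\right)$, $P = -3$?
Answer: $\frac{564}{31} \approx 18.194$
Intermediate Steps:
$F{\left(t,O \right)} = -2 + \frac{3 O}{8}$ ($F{\left(t,O \right)} = -2 + \frac{- O \left(-3\right)}{8} = -2 + \frac{3 O}{8}$)
$a{\left(T \right)} = \frac{8}{31}$ ($a{\left(T \right)} = - \frac{1}{-2 + \frac{3 \left(-4 - 1\right)}{8}} = - \frac{1}{-2 + \frac{3}{8} \left(-5\right)} = - \frac{1}{-2 - \frac{15}{8}} = - \frac{1}{- \frac{31}{8}} = \left(-1\right) \left(- \frac{8}{31}\right) = \frac{8}{31}$)
$Q{\left(R,N \right)} = - \frac{32}{31}$ ($Q{\left(R,N \right)} = \frac{8}{31} \left(-4\right) = - \frac{32}{31}$)
$\left(-12 + 18\right) \left(2 - Q{\left(\left(-4\right) \left(-5\right),-4 \right)}\right) = \left(-12 + 18\right) \left(2 - - \frac{32}{31}\right) = 6 \left(2 + \frac{32}{31}\right) = 6 \cdot \frac{94}{31} = \frac{564}{31}$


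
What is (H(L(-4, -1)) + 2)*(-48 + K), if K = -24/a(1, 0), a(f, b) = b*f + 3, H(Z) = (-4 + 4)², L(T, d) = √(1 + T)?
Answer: -112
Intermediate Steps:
H(Z) = 0 (H(Z) = 0² = 0)
a(f, b) = 3 + b*f
K = -8 (K = -24/(3 + 0*1) = -24/(3 + 0) = -24/3 = -24*⅓ = -8)
(H(L(-4, -1)) + 2)*(-48 + K) = (0 + 2)*(-48 - 8) = 2*(-56) = -112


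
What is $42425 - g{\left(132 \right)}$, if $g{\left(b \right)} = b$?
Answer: $42293$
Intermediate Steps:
$42425 - g{\left(132 \right)} = 42425 - 132 = 42293$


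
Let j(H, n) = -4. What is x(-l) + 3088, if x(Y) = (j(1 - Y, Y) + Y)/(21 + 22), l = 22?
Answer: 132758/43 ≈ 3087.4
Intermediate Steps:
x(Y) = -4/43 + Y/43 (x(Y) = (-4 + Y)/(21 + 22) = (-4 + Y)/43 = (-4 + Y)*(1/43) = -4/43 + Y/43)
x(-l) + 3088 = (-4/43 + (-1*22)/43) + 3088 = (-4/43 + (1/43)*(-22)) + 3088 = (-4/43 - 22/43) + 3088 = -26/43 + 3088 = 132758/43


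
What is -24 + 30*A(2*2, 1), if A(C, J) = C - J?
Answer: 66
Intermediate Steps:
-24 + 30*A(2*2, 1) = -24 + 30*(2*2 - 1*1) = -24 + 30*(4 - 1) = -24 + 30*3 = -24 + 90 = 66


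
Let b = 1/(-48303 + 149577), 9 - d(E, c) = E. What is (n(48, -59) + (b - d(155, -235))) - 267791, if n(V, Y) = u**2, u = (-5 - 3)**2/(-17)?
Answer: -7833068823377/29268186 ≈ -2.6763e+5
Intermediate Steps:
d(E, c) = 9 - E
b = 1/101274 ≈ 9.8742e-6
u = -64/17 (u = (-8)**2*(-1/17) = 64*(-1/17) = -64/17 ≈ -3.7647)
n(V, Y) = 4096/289 (n(V, Y) = (-64/17)**2 = 4096/289)
(n(48, -59) + (b - d(155, -235))) - 267791 = (4096/289 + (1/101274 - (9 - 1*155))) - 267791 = (4096/289 + (1/101274 - (9 - 155))) - 267791 = (4096/289 + (1/101274 - 1*(-146))) - 267791 = (4096/289 + (1/101274 + 146)) - 267791 = (4096/289 + 14786005/101274) - 267791 = 4687973749/29268186 - 267791 = -7833068823377/29268186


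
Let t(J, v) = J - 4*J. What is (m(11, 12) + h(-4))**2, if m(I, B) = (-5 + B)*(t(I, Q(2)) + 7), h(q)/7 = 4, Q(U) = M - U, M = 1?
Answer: 23716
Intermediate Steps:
Q(U) = 1 - U
h(q) = 28 (h(q) = 7*4 = 28)
t(J, v) = -3*J
m(I, B) = (-5 + B)*(7 - 3*I) (m(I, B) = (-5 + B)*(-3*I + 7) = (-5 + B)*(7 - 3*I))
(m(11, 12) + h(-4))**2 = ((-35 + 7*12 + 15*11 - 3*12*11) + 28)**2 = ((-35 + 84 + 165 - 396) + 28)**2 = (-182 + 28)**2 = (-154)**2 = 23716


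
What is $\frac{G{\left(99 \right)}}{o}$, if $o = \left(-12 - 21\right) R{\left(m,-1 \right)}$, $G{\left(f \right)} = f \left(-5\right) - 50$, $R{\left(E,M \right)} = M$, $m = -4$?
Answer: $- \frac{545}{33} \approx -16.515$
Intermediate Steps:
$G{\left(f \right)} = -50 - 5 f$ ($G{\left(f \right)} = - 5 f - 50 = -50 - 5 f$)
$o = 33$ ($o = \left(-12 - 21\right) \left(-1\right) = \left(-33\right) \left(-1\right) = 33$)
$\frac{G{\left(99 \right)}}{o} = \frac{-50 - 495}{33} = \left(-50 - 495\right) \frac{1}{33} = \left(-545\right) \frac{1}{33} = - \frac{545}{33}$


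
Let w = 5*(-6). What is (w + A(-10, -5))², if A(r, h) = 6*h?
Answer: 3600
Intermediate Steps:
w = -30
(w + A(-10, -5))² = (-30 + 6*(-5))² = (-30 - 30)² = (-60)² = 3600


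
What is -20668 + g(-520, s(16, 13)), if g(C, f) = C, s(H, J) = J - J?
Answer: -21188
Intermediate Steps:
s(H, J) = 0
-20668 + g(-520, s(16, 13)) = -20668 - 520 = -21188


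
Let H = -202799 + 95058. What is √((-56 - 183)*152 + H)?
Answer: I*√144069 ≈ 379.56*I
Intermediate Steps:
H = -107741
√((-56 - 183)*152 + H) = √((-56 - 183)*152 - 107741) = √(-239*152 - 107741) = √(-36328 - 107741) = √(-144069) = I*√144069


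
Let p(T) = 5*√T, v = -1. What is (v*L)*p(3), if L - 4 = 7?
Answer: -55*√3 ≈ -95.263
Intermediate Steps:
L = 11 (L = 4 + 7 = 11)
(v*L)*p(3) = (-1*11)*(5*√3) = -55*√3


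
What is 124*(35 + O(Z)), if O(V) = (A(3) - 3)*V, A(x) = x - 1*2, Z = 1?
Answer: 4092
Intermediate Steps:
A(x) = -2 + x (A(x) = x - 2 = -2 + x)
O(V) = -2*V (O(V) = ((-2 + 3) - 3)*V = (1 - 3)*V = -2*V)
124*(35 + O(Z)) = 124*(35 - 2*1) = 124*(35 - 2) = 124*33 = 4092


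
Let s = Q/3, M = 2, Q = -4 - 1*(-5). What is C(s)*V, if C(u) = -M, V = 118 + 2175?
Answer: -4586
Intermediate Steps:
V = 2293
Q = 1 (Q = -4 + 5 = 1)
s = ⅓ (s = 1/3 = 1*(⅓) = ⅓ ≈ 0.33333)
C(u) = -2 (C(u) = -1*2 = -2)
C(s)*V = -2*2293 = -4586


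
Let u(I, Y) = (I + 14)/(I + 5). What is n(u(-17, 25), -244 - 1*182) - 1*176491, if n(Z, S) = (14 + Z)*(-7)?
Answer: -706363/4 ≈ -1.7659e+5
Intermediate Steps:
u(I, Y) = (14 + I)/(5 + I)
n(Z, S) = -98 - 7*Z
n(u(-17, 25), -244 - 1*182) - 1*176491 = (-98 - 7*(14 - 17)/(5 - 17)) - 1*176491 = (-98 - 7*(-3)/(-12)) - 176491 = (-98 - (-7)*(-3)/12) - 176491 = (-98 - 7*¼) - 176491 = (-98 - 7/4) - 176491 = -399/4 - 176491 = -706363/4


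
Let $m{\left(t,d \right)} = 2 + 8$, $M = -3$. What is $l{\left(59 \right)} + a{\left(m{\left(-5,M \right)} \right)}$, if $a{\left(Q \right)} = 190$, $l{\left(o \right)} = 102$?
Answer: $292$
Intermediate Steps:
$m{\left(t,d \right)} = 10$
$l{\left(59 \right)} + a{\left(m{\left(-5,M \right)} \right)} = 102 + 190 = 292$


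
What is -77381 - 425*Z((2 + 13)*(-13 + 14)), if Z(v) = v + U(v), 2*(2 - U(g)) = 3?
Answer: -167937/2 ≈ -83969.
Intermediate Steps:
U(g) = ½ (U(g) = 2 - ½*3 = 2 - 3/2 = ½)
Z(v) = ½ + v (Z(v) = v + ½ = ½ + v)
-77381 - 425*Z((2 + 13)*(-13 + 14)) = -77381 - 425*(½ + (2 + 13)*(-13 + 14)) = -77381 - 425*(½ + 15*1) = -77381 - 425*(½ + 15) = -77381 - 425*31/2 = -77381 - 1*13175/2 = -77381 - 13175/2 = -167937/2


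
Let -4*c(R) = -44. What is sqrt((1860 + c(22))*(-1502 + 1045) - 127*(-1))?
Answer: 2*I*sqrt(213730) ≈ 924.62*I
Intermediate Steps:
c(R) = 11 (c(R) = -1/4*(-44) = 11)
sqrt((1860 + c(22))*(-1502 + 1045) - 127*(-1)) = sqrt((1860 + 11)*(-1502 + 1045) - 127*(-1)) = sqrt(1871*(-457) + 127) = sqrt(-855047 + 127) = sqrt(-854920) = 2*I*sqrt(213730)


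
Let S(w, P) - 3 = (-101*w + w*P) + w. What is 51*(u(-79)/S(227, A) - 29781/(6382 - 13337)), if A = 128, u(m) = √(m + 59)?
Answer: 1518831/6955 + 102*I*√5/6359 ≈ 218.38 + 0.035867*I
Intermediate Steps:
u(m) = √(59 + m)
S(w, P) = 3 - 100*w + P*w (S(w, P) = 3 + ((-101*w + w*P) + w) = 3 + ((-101*w + P*w) + w) = 3 + (-100*w + P*w) = 3 - 100*w + P*w)
51*(u(-79)/S(227, A) - 29781/(6382 - 13337)) = 51*(√(59 - 79)/(3 - 100*227 + 128*227) - 29781/(6382 - 13337)) = 51*(√(-20)/(3 - 22700 + 29056) - 29781/(-6955)) = 51*((2*I*√5)/6359 - 29781*(-1/6955)) = 51*((2*I*√5)*(1/6359) + 29781/6955) = 51*(2*I*√5/6359 + 29781/6955) = 51*(29781/6955 + 2*I*√5/6359) = 1518831/6955 + 102*I*√5/6359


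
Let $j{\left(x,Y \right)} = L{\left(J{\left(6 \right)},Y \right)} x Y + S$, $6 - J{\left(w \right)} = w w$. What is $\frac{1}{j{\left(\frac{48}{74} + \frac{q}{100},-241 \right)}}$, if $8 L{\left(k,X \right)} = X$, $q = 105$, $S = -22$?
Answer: $\frac{5920}{72877577} \approx 8.1232 \cdot 10^{-5}$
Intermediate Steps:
$J{\left(w \right)} = 6 - w^{2}$ ($J{\left(w \right)} = 6 - w w = 6 - w^{2}$)
$L{\left(k,X \right)} = \frac{X}{8}$
$j{\left(x,Y \right)} = -22 + \frac{x Y^{2}}{8}$ ($j{\left(x,Y \right)} = \frac{Y}{8} x Y - 22 = \frac{Y x}{8} Y - 22 = \frac{x Y^{2}}{8} - 22 = -22 + \frac{x Y^{2}}{8}$)
$\frac{1}{j{\left(\frac{48}{74} + \frac{q}{100},-241 \right)}} = \frac{1}{-22 + \frac{\left(\frac{48}{74} + \frac{105}{100}\right) \left(-241\right)^{2}}{8}} = \frac{1}{-22 + \frac{1}{8} \left(48 \cdot \frac{1}{74} + 105 \cdot \frac{1}{100}\right) 58081} = \frac{1}{-22 + \frac{1}{8} \left(\frac{24}{37} + \frac{21}{20}\right) 58081} = \frac{1}{-22 + \frac{1}{8} \cdot \frac{1257}{740} \cdot 58081} = \frac{1}{-22 + \frac{73007817}{5920}} = \frac{1}{\frac{72877577}{5920}} = \frac{5920}{72877577}$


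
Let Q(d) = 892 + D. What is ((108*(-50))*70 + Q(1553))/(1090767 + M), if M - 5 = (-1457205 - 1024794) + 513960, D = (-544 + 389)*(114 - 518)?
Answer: 314488/877267 ≈ 0.35849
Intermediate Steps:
D = 62620 (D = -155*(-404) = 62620)
Q(d) = 63512 (Q(d) = 892 + 62620 = 63512)
M = -1968034 (M = 5 + ((-1457205 - 1024794) + 513960) = 5 + (-2481999 + 513960) = 5 - 1968039 = -1968034)
((108*(-50))*70 + Q(1553))/(1090767 + M) = ((108*(-50))*70 + 63512)/(1090767 - 1968034) = (-5400*70 + 63512)/(-877267) = (-378000 + 63512)*(-1/877267) = -314488*(-1/877267) = 314488/877267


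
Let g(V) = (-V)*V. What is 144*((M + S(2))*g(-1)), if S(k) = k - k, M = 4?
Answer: -576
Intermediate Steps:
S(k) = 0
g(V) = -V**2
144*((M + S(2))*g(-1)) = 144*((4 + 0)*(-1*(-1)**2)) = 144*(4*(-1*1)) = 144*(4*(-1)) = 144*(-4) = -576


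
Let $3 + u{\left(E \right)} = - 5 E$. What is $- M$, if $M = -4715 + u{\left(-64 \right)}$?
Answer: $4398$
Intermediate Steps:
$u{\left(E \right)} = -3 - 5 E$
$M = -4398$ ($M = -4715 - -317 = -4715 + \left(-3 + 320\right) = -4715 + 317 = -4398$)
$- M = \left(-1\right) \left(-4398\right) = 4398$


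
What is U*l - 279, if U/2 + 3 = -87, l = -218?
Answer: 38961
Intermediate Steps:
U = -180 (U = -6 + 2*(-87) = -6 - 174 = -180)
U*l - 279 = -180*(-218) - 279 = 39240 - 279 = 38961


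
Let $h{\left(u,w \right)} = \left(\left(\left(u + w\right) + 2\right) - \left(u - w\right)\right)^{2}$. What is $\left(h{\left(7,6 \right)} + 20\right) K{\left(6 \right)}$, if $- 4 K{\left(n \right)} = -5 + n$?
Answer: $-54$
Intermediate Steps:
$h{\left(u,w \right)} = \left(2 + 2 w\right)^{2}$ ($h{\left(u,w \right)} = \left(\left(2 + u + w\right) - \left(u - w\right)\right)^{2} = \left(2 + 2 w\right)^{2}$)
$K{\left(n \right)} = \frac{5}{4} - \frac{n}{4}$ ($K{\left(n \right)} = - \frac{-5 + n}{4} = \frac{5}{4} - \frac{n}{4}$)
$\left(h{\left(7,6 \right)} + 20\right) K{\left(6 \right)} = \left(4 \left(1 + 6\right)^{2} + 20\right) \left(\frac{5}{4} - \frac{3}{2}\right) = \left(4 \cdot 7^{2} + 20\right) \left(\frac{5}{4} - \frac{3}{2}\right) = \left(4 \cdot 49 + 20\right) \left(- \frac{1}{4}\right) = \left(196 + 20\right) \left(- \frac{1}{4}\right) = 216 \left(- \frac{1}{4}\right) = -54$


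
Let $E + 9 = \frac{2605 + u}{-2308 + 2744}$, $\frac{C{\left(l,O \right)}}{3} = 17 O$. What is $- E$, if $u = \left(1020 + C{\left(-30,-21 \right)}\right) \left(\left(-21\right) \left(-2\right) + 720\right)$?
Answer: $\frac{40181}{436} \approx 92.158$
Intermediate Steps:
$C{\left(l,O \right)} = 51 O$ ($C{\left(l,O \right)} = 3 \cdot 17 O = 51 O$)
$u = -38862$ ($u = \left(1020 + 51 \left(-21\right)\right) \left(\left(-21\right) \left(-2\right) + 720\right) = \left(1020 - 1071\right) \left(42 + 720\right) = \left(-51\right) 762 = -38862$)
$E = - \frac{40181}{436}$ ($E = -9 + \frac{2605 - 38862}{-2308 + 2744} = -9 - \frac{36257}{436} = - \frac{40181}{436} \approx -92.158$)
$- E = \left(-1\right) \left(- \frac{40181}{436}\right) = \frac{40181}{436}$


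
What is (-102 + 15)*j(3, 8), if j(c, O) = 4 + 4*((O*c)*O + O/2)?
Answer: -68556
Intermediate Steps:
j(c, O) = 4 + 2*O + 4*c*O² (j(c, O) = 4 + 4*(c*O² + O*(½)) = 4 + 4*(c*O² + O/2) = 4 + 4*(O/2 + c*O²) = 4 + (2*O + 4*c*O²) = 4 + 2*O + 4*c*O²)
(-102 + 15)*j(3, 8) = (-102 + 15)*(4 + 2*8 + 4*3*8²) = -87*(4 + 16 + 4*3*64) = -87*(4 + 16 + 768) = -87*788 = -68556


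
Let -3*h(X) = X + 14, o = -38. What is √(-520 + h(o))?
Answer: 16*I*√2 ≈ 22.627*I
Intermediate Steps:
h(X) = -14/3 - X/3 (h(X) = -(X + 14)/3 = -(14 + X)/3 = -14/3 - X/3)
√(-520 + h(o)) = √(-520 + (-14/3 - ⅓*(-38))) = √(-520 + (-14/3 + 38/3)) = √(-520 + 8) = √(-512) = 16*I*√2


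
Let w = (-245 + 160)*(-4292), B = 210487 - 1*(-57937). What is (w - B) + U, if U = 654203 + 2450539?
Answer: 3201138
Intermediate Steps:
U = 3104742
B = 268424 (B = 210487 + 57937 = 268424)
w = 364820 (w = -85*(-4292) = 364820)
(w - B) + U = (364820 - 1*268424) + 3104742 = (364820 - 268424) + 3104742 = 96396 + 3104742 = 3201138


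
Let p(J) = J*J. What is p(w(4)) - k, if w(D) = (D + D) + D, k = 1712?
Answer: -1568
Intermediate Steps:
w(D) = 3*D (w(D) = 2*D + D = 3*D)
p(J) = J**2
p(w(4)) - k = (3*4)**2 - 1*1712 = 12**2 - 1712 = 144 - 1712 = -1568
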